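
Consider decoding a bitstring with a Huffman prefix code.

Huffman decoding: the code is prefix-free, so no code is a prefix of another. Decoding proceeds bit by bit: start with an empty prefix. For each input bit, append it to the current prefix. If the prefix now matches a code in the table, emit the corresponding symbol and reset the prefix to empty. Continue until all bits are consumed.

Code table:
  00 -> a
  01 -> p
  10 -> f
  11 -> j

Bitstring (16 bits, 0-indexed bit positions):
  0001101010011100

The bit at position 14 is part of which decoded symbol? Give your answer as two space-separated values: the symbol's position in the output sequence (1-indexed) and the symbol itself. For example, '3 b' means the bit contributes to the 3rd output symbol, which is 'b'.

Answer: 8 a

Derivation:
Bit 0: prefix='0' (no match yet)
Bit 1: prefix='00' -> emit 'a', reset
Bit 2: prefix='0' (no match yet)
Bit 3: prefix='01' -> emit 'p', reset
Bit 4: prefix='1' (no match yet)
Bit 5: prefix='10' -> emit 'f', reset
Bit 6: prefix='1' (no match yet)
Bit 7: prefix='10' -> emit 'f', reset
Bit 8: prefix='1' (no match yet)
Bit 9: prefix='10' -> emit 'f', reset
Bit 10: prefix='0' (no match yet)
Bit 11: prefix='01' -> emit 'p', reset
Bit 12: prefix='1' (no match yet)
Bit 13: prefix='11' -> emit 'j', reset
Bit 14: prefix='0' (no match yet)
Bit 15: prefix='00' -> emit 'a', reset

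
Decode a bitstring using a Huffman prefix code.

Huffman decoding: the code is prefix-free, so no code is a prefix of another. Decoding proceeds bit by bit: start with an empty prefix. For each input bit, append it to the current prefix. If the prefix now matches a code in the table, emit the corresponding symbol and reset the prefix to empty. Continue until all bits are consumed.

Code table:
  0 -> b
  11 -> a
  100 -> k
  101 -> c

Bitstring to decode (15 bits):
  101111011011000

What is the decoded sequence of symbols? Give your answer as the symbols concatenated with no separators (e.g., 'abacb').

Answer: cacckb

Derivation:
Bit 0: prefix='1' (no match yet)
Bit 1: prefix='10' (no match yet)
Bit 2: prefix='101' -> emit 'c', reset
Bit 3: prefix='1' (no match yet)
Bit 4: prefix='11' -> emit 'a', reset
Bit 5: prefix='1' (no match yet)
Bit 6: prefix='10' (no match yet)
Bit 7: prefix='101' -> emit 'c', reset
Bit 8: prefix='1' (no match yet)
Bit 9: prefix='10' (no match yet)
Bit 10: prefix='101' -> emit 'c', reset
Bit 11: prefix='1' (no match yet)
Bit 12: prefix='10' (no match yet)
Bit 13: prefix='100' -> emit 'k', reset
Bit 14: prefix='0' -> emit 'b', reset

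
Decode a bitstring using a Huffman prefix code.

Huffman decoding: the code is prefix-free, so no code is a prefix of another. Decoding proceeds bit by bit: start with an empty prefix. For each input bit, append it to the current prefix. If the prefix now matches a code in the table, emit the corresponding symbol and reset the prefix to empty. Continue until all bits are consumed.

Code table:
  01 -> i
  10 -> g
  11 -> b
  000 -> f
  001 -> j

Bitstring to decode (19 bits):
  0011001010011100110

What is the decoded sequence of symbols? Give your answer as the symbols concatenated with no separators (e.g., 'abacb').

Answer: jgiijbjg

Derivation:
Bit 0: prefix='0' (no match yet)
Bit 1: prefix='00' (no match yet)
Bit 2: prefix='001' -> emit 'j', reset
Bit 3: prefix='1' (no match yet)
Bit 4: prefix='10' -> emit 'g', reset
Bit 5: prefix='0' (no match yet)
Bit 6: prefix='01' -> emit 'i', reset
Bit 7: prefix='0' (no match yet)
Bit 8: prefix='01' -> emit 'i', reset
Bit 9: prefix='0' (no match yet)
Bit 10: prefix='00' (no match yet)
Bit 11: prefix='001' -> emit 'j', reset
Bit 12: prefix='1' (no match yet)
Bit 13: prefix='11' -> emit 'b', reset
Bit 14: prefix='0' (no match yet)
Bit 15: prefix='00' (no match yet)
Bit 16: prefix='001' -> emit 'j', reset
Bit 17: prefix='1' (no match yet)
Bit 18: prefix='10' -> emit 'g', reset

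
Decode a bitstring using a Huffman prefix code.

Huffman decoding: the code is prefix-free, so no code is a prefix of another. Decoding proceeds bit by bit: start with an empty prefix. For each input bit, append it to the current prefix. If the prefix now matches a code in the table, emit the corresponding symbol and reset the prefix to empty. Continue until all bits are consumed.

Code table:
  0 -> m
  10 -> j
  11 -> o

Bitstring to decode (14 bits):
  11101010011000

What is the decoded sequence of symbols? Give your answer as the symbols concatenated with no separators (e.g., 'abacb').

Bit 0: prefix='1' (no match yet)
Bit 1: prefix='11' -> emit 'o', reset
Bit 2: prefix='1' (no match yet)
Bit 3: prefix='10' -> emit 'j', reset
Bit 4: prefix='1' (no match yet)
Bit 5: prefix='10' -> emit 'j', reset
Bit 6: prefix='1' (no match yet)
Bit 7: prefix='10' -> emit 'j', reset
Bit 8: prefix='0' -> emit 'm', reset
Bit 9: prefix='1' (no match yet)
Bit 10: prefix='11' -> emit 'o', reset
Bit 11: prefix='0' -> emit 'm', reset
Bit 12: prefix='0' -> emit 'm', reset
Bit 13: prefix='0' -> emit 'm', reset

Answer: ojjjmommm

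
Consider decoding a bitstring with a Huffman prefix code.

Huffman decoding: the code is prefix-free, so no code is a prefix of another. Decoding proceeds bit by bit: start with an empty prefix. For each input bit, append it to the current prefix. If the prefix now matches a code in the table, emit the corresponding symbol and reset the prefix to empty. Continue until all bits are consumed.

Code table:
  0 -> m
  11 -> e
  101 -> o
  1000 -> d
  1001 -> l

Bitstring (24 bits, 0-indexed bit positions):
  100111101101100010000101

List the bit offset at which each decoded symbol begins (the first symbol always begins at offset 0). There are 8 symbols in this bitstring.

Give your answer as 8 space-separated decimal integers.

Bit 0: prefix='1' (no match yet)
Bit 1: prefix='10' (no match yet)
Bit 2: prefix='100' (no match yet)
Bit 3: prefix='1001' -> emit 'l', reset
Bit 4: prefix='1' (no match yet)
Bit 5: prefix='11' -> emit 'e', reset
Bit 6: prefix='1' (no match yet)
Bit 7: prefix='10' (no match yet)
Bit 8: prefix='101' -> emit 'o', reset
Bit 9: prefix='1' (no match yet)
Bit 10: prefix='10' (no match yet)
Bit 11: prefix='101' -> emit 'o', reset
Bit 12: prefix='1' (no match yet)
Bit 13: prefix='10' (no match yet)
Bit 14: prefix='100' (no match yet)
Bit 15: prefix='1000' -> emit 'd', reset
Bit 16: prefix='1' (no match yet)
Bit 17: prefix='10' (no match yet)
Bit 18: prefix='100' (no match yet)
Bit 19: prefix='1000' -> emit 'd', reset
Bit 20: prefix='0' -> emit 'm', reset
Bit 21: prefix='1' (no match yet)
Bit 22: prefix='10' (no match yet)
Bit 23: prefix='101' -> emit 'o', reset

Answer: 0 4 6 9 12 16 20 21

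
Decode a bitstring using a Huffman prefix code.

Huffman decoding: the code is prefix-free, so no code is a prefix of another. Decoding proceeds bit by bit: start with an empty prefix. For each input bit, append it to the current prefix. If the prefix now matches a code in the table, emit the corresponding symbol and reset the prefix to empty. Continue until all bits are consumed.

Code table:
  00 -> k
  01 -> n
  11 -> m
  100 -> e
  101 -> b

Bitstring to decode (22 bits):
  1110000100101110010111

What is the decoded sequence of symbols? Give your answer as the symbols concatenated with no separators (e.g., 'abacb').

Answer: mekebmkbm

Derivation:
Bit 0: prefix='1' (no match yet)
Bit 1: prefix='11' -> emit 'm', reset
Bit 2: prefix='1' (no match yet)
Bit 3: prefix='10' (no match yet)
Bit 4: prefix='100' -> emit 'e', reset
Bit 5: prefix='0' (no match yet)
Bit 6: prefix='00' -> emit 'k', reset
Bit 7: prefix='1' (no match yet)
Bit 8: prefix='10' (no match yet)
Bit 9: prefix='100' -> emit 'e', reset
Bit 10: prefix='1' (no match yet)
Bit 11: prefix='10' (no match yet)
Bit 12: prefix='101' -> emit 'b', reset
Bit 13: prefix='1' (no match yet)
Bit 14: prefix='11' -> emit 'm', reset
Bit 15: prefix='0' (no match yet)
Bit 16: prefix='00' -> emit 'k', reset
Bit 17: prefix='1' (no match yet)
Bit 18: prefix='10' (no match yet)
Bit 19: prefix='101' -> emit 'b', reset
Bit 20: prefix='1' (no match yet)
Bit 21: prefix='11' -> emit 'm', reset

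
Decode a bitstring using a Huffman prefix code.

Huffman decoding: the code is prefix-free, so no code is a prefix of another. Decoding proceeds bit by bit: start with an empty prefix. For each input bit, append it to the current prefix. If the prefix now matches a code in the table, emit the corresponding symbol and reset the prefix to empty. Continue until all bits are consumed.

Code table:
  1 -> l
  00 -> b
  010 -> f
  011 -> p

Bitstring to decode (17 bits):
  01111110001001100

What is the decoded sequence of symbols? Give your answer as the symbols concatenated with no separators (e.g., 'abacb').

Answer: pllllbfpb

Derivation:
Bit 0: prefix='0' (no match yet)
Bit 1: prefix='01' (no match yet)
Bit 2: prefix='011' -> emit 'p', reset
Bit 3: prefix='1' -> emit 'l', reset
Bit 4: prefix='1' -> emit 'l', reset
Bit 5: prefix='1' -> emit 'l', reset
Bit 6: prefix='1' -> emit 'l', reset
Bit 7: prefix='0' (no match yet)
Bit 8: prefix='00' -> emit 'b', reset
Bit 9: prefix='0' (no match yet)
Bit 10: prefix='01' (no match yet)
Bit 11: prefix='010' -> emit 'f', reset
Bit 12: prefix='0' (no match yet)
Bit 13: prefix='01' (no match yet)
Bit 14: prefix='011' -> emit 'p', reset
Bit 15: prefix='0' (no match yet)
Bit 16: prefix='00' -> emit 'b', reset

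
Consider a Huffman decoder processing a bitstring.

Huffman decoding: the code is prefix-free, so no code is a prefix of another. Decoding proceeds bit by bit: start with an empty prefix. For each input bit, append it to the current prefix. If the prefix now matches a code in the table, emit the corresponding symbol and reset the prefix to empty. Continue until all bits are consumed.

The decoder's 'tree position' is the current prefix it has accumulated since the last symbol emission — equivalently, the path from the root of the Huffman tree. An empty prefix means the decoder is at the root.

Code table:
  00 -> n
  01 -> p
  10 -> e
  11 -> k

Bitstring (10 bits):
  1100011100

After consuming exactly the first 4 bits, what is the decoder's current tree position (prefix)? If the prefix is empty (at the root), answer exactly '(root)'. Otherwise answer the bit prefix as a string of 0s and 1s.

Answer: (root)

Derivation:
Bit 0: prefix='1' (no match yet)
Bit 1: prefix='11' -> emit 'k', reset
Bit 2: prefix='0' (no match yet)
Bit 3: prefix='00' -> emit 'n', reset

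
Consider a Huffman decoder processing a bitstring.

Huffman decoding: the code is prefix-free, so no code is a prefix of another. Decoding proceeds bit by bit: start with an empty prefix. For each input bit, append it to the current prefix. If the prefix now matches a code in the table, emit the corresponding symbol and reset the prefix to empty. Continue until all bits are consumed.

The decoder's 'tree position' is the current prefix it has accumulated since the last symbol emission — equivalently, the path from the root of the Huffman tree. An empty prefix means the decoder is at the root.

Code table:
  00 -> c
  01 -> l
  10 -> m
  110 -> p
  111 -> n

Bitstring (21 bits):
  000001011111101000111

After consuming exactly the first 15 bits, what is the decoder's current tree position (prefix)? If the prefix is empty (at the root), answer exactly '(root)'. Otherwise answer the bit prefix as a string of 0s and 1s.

Answer: 1

Derivation:
Bit 0: prefix='0' (no match yet)
Bit 1: prefix='00' -> emit 'c', reset
Bit 2: prefix='0' (no match yet)
Bit 3: prefix='00' -> emit 'c', reset
Bit 4: prefix='0' (no match yet)
Bit 5: prefix='01' -> emit 'l', reset
Bit 6: prefix='0' (no match yet)
Bit 7: prefix='01' -> emit 'l', reset
Bit 8: prefix='1' (no match yet)
Bit 9: prefix='11' (no match yet)
Bit 10: prefix='111' -> emit 'n', reset
Bit 11: prefix='1' (no match yet)
Bit 12: prefix='11' (no match yet)
Bit 13: prefix='110' -> emit 'p', reset
Bit 14: prefix='1' (no match yet)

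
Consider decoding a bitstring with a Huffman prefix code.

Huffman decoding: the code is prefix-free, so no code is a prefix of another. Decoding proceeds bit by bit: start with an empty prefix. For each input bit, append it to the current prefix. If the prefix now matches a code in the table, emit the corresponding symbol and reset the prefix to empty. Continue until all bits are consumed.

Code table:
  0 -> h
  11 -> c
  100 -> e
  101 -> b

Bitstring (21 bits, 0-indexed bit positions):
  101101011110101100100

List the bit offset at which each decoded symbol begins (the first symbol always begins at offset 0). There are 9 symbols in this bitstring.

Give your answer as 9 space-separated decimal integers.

Bit 0: prefix='1' (no match yet)
Bit 1: prefix='10' (no match yet)
Bit 2: prefix='101' -> emit 'b', reset
Bit 3: prefix='1' (no match yet)
Bit 4: prefix='10' (no match yet)
Bit 5: prefix='101' -> emit 'b', reset
Bit 6: prefix='0' -> emit 'h', reset
Bit 7: prefix='1' (no match yet)
Bit 8: prefix='11' -> emit 'c', reset
Bit 9: prefix='1' (no match yet)
Bit 10: prefix='11' -> emit 'c', reset
Bit 11: prefix='0' -> emit 'h', reset
Bit 12: prefix='1' (no match yet)
Bit 13: prefix='10' (no match yet)
Bit 14: prefix='101' -> emit 'b', reset
Bit 15: prefix='1' (no match yet)
Bit 16: prefix='10' (no match yet)
Bit 17: prefix='100' -> emit 'e', reset
Bit 18: prefix='1' (no match yet)
Bit 19: prefix='10' (no match yet)
Bit 20: prefix='100' -> emit 'e', reset

Answer: 0 3 6 7 9 11 12 15 18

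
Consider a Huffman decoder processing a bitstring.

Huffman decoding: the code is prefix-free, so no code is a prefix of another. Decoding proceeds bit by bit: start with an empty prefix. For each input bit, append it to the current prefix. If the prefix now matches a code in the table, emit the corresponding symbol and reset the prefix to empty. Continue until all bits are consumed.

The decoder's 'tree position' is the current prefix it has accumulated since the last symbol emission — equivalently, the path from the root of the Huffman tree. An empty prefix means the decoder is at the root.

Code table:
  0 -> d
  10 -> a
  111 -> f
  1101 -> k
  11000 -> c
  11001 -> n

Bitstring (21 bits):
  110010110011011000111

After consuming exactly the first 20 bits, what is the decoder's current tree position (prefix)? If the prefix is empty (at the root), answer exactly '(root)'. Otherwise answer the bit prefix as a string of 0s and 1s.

Bit 0: prefix='1' (no match yet)
Bit 1: prefix='11' (no match yet)
Bit 2: prefix='110' (no match yet)
Bit 3: prefix='1100' (no match yet)
Bit 4: prefix='11001' -> emit 'n', reset
Bit 5: prefix='0' -> emit 'd', reset
Bit 6: prefix='1' (no match yet)
Bit 7: prefix='11' (no match yet)
Bit 8: prefix='110' (no match yet)
Bit 9: prefix='1100' (no match yet)
Bit 10: prefix='11001' -> emit 'n', reset
Bit 11: prefix='1' (no match yet)
Bit 12: prefix='10' -> emit 'a', reset
Bit 13: prefix='1' (no match yet)
Bit 14: prefix='11' (no match yet)
Bit 15: prefix='110' (no match yet)
Bit 16: prefix='1100' (no match yet)
Bit 17: prefix='11000' -> emit 'c', reset
Bit 18: prefix='1' (no match yet)
Bit 19: prefix='11' (no match yet)

Answer: 11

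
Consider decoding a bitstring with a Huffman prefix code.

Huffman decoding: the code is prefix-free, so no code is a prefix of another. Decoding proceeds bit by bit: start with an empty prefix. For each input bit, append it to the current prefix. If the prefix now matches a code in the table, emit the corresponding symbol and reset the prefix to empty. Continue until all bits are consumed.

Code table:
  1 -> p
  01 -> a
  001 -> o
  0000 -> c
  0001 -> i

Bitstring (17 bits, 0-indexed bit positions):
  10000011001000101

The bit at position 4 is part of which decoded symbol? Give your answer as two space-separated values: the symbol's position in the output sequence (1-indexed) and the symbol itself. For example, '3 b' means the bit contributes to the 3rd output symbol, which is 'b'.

Bit 0: prefix='1' -> emit 'p', reset
Bit 1: prefix='0' (no match yet)
Bit 2: prefix='00' (no match yet)
Bit 3: prefix='000' (no match yet)
Bit 4: prefix='0000' -> emit 'c', reset
Bit 5: prefix='0' (no match yet)
Bit 6: prefix='01' -> emit 'a', reset
Bit 7: prefix='1' -> emit 'p', reset
Bit 8: prefix='0' (no match yet)

Answer: 2 c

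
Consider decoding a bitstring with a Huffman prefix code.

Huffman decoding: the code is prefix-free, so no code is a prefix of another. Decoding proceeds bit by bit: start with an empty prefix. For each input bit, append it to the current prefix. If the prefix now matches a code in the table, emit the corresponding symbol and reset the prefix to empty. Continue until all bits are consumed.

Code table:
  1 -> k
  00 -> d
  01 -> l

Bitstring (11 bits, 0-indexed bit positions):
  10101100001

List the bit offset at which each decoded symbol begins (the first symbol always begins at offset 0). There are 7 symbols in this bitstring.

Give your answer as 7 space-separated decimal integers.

Answer: 0 1 3 5 6 8 10

Derivation:
Bit 0: prefix='1' -> emit 'k', reset
Bit 1: prefix='0' (no match yet)
Bit 2: prefix='01' -> emit 'l', reset
Bit 3: prefix='0' (no match yet)
Bit 4: prefix='01' -> emit 'l', reset
Bit 5: prefix='1' -> emit 'k', reset
Bit 6: prefix='0' (no match yet)
Bit 7: prefix='00' -> emit 'd', reset
Bit 8: prefix='0' (no match yet)
Bit 9: prefix='00' -> emit 'd', reset
Bit 10: prefix='1' -> emit 'k', reset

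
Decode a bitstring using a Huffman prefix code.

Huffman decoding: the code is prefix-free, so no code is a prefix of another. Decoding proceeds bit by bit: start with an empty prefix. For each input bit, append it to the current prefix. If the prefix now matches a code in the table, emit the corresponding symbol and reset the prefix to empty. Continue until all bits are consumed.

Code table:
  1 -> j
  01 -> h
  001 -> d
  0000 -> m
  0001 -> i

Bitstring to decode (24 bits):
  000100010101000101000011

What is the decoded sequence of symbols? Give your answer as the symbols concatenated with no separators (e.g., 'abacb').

Bit 0: prefix='0' (no match yet)
Bit 1: prefix='00' (no match yet)
Bit 2: prefix='000' (no match yet)
Bit 3: prefix='0001' -> emit 'i', reset
Bit 4: prefix='0' (no match yet)
Bit 5: prefix='00' (no match yet)
Bit 6: prefix='000' (no match yet)
Bit 7: prefix='0001' -> emit 'i', reset
Bit 8: prefix='0' (no match yet)
Bit 9: prefix='01' -> emit 'h', reset
Bit 10: prefix='0' (no match yet)
Bit 11: prefix='01' -> emit 'h', reset
Bit 12: prefix='0' (no match yet)
Bit 13: prefix='00' (no match yet)
Bit 14: prefix='000' (no match yet)
Bit 15: prefix='0001' -> emit 'i', reset
Bit 16: prefix='0' (no match yet)
Bit 17: prefix='01' -> emit 'h', reset
Bit 18: prefix='0' (no match yet)
Bit 19: prefix='00' (no match yet)
Bit 20: prefix='000' (no match yet)
Bit 21: prefix='0000' -> emit 'm', reset
Bit 22: prefix='1' -> emit 'j', reset
Bit 23: prefix='1' -> emit 'j', reset

Answer: iihhihmjj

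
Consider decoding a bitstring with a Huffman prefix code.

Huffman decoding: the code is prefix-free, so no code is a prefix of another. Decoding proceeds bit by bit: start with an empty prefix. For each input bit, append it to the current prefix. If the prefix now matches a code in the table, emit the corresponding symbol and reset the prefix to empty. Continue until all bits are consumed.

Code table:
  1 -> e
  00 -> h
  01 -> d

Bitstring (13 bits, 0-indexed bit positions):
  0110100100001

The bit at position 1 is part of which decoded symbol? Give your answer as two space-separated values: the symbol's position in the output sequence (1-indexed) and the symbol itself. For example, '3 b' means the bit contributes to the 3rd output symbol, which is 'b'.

Bit 0: prefix='0' (no match yet)
Bit 1: prefix='01' -> emit 'd', reset
Bit 2: prefix='1' -> emit 'e', reset
Bit 3: prefix='0' (no match yet)
Bit 4: prefix='01' -> emit 'd', reset
Bit 5: prefix='0' (no match yet)

Answer: 1 d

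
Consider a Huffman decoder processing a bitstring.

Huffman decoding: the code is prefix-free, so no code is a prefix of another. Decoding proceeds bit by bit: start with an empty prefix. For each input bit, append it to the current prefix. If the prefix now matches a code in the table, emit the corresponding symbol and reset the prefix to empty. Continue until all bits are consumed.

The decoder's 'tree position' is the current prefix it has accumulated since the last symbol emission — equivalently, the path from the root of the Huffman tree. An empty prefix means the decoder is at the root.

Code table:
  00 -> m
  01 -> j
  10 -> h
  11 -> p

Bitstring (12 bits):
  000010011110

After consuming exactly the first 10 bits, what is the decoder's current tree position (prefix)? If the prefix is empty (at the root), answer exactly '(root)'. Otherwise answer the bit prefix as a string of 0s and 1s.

Bit 0: prefix='0' (no match yet)
Bit 1: prefix='00' -> emit 'm', reset
Bit 2: prefix='0' (no match yet)
Bit 3: prefix='00' -> emit 'm', reset
Bit 4: prefix='1' (no match yet)
Bit 5: prefix='10' -> emit 'h', reset
Bit 6: prefix='0' (no match yet)
Bit 7: prefix='01' -> emit 'j', reset
Bit 8: prefix='1' (no match yet)
Bit 9: prefix='11' -> emit 'p', reset

Answer: (root)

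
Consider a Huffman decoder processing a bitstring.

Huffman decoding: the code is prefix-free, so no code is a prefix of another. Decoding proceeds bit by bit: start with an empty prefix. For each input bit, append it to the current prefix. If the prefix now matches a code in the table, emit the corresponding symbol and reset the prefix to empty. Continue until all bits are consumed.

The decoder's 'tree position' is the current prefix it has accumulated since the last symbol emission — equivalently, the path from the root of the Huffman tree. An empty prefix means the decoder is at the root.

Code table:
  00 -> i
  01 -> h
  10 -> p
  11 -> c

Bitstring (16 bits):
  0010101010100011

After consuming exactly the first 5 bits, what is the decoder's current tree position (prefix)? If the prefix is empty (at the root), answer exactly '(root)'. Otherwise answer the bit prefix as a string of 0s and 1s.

Answer: 1

Derivation:
Bit 0: prefix='0' (no match yet)
Bit 1: prefix='00' -> emit 'i', reset
Bit 2: prefix='1' (no match yet)
Bit 3: prefix='10' -> emit 'p', reset
Bit 4: prefix='1' (no match yet)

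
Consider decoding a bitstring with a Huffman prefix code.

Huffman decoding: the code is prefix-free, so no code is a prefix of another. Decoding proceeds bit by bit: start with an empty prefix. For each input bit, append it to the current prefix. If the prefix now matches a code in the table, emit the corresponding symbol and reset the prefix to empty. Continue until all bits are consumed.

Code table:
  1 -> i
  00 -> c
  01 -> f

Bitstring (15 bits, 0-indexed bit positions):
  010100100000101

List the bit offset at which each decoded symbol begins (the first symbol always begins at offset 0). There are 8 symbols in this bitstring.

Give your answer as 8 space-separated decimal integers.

Bit 0: prefix='0' (no match yet)
Bit 1: prefix='01' -> emit 'f', reset
Bit 2: prefix='0' (no match yet)
Bit 3: prefix='01' -> emit 'f', reset
Bit 4: prefix='0' (no match yet)
Bit 5: prefix='00' -> emit 'c', reset
Bit 6: prefix='1' -> emit 'i', reset
Bit 7: prefix='0' (no match yet)
Bit 8: prefix='00' -> emit 'c', reset
Bit 9: prefix='0' (no match yet)
Bit 10: prefix='00' -> emit 'c', reset
Bit 11: prefix='0' (no match yet)
Bit 12: prefix='01' -> emit 'f', reset
Bit 13: prefix='0' (no match yet)
Bit 14: prefix='01' -> emit 'f', reset

Answer: 0 2 4 6 7 9 11 13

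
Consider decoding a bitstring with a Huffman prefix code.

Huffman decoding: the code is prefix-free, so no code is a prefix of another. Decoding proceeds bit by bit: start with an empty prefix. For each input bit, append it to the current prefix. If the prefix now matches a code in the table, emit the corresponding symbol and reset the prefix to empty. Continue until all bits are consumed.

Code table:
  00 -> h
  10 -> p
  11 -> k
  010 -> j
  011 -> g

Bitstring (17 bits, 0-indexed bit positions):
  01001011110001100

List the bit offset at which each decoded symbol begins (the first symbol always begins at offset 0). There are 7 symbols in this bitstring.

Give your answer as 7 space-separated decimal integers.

Bit 0: prefix='0' (no match yet)
Bit 1: prefix='01' (no match yet)
Bit 2: prefix='010' -> emit 'j', reset
Bit 3: prefix='0' (no match yet)
Bit 4: prefix='01' (no match yet)
Bit 5: prefix='010' -> emit 'j', reset
Bit 6: prefix='1' (no match yet)
Bit 7: prefix='11' -> emit 'k', reset
Bit 8: prefix='1' (no match yet)
Bit 9: prefix='11' -> emit 'k', reset
Bit 10: prefix='0' (no match yet)
Bit 11: prefix='00' -> emit 'h', reset
Bit 12: prefix='0' (no match yet)
Bit 13: prefix='01' (no match yet)
Bit 14: prefix='011' -> emit 'g', reset
Bit 15: prefix='0' (no match yet)
Bit 16: prefix='00' -> emit 'h', reset

Answer: 0 3 6 8 10 12 15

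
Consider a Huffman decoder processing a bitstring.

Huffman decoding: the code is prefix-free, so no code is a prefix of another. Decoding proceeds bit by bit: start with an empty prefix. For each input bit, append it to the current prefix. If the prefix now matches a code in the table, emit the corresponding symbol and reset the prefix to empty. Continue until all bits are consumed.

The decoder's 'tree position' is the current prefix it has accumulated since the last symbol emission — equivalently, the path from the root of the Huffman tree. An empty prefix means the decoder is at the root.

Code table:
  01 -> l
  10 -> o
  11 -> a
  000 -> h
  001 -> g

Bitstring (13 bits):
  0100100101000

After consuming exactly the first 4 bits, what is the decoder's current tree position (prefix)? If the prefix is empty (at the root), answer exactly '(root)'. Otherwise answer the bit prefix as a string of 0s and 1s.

Bit 0: prefix='0' (no match yet)
Bit 1: prefix='01' -> emit 'l', reset
Bit 2: prefix='0' (no match yet)
Bit 3: prefix='00' (no match yet)

Answer: 00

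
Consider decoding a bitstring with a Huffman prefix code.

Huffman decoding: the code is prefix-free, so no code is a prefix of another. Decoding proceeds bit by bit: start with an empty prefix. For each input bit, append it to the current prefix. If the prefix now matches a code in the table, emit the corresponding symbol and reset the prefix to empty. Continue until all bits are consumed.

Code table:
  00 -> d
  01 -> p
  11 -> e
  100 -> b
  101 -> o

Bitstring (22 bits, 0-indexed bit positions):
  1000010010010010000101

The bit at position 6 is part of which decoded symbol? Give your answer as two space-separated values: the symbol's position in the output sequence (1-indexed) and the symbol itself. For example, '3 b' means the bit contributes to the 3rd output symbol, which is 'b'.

Bit 0: prefix='1' (no match yet)
Bit 1: prefix='10' (no match yet)
Bit 2: prefix='100' -> emit 'b', reset
Bit 3: prefix='0' (no match yet)
Bit 4: prefix='00' -> emit 'd', reset
Bit 5: prefix='1' (no match yet)
Bit 6: prefix='10' (no match yet)
Bit 7: prefix='100' -> emit 'b', reset
Bit 8: prefix='1' (no match yet)
Bit 9: prefix='10' (no match yet)
Bit 10: prefix='100' -> emit 'b', reset

Answer: 3 b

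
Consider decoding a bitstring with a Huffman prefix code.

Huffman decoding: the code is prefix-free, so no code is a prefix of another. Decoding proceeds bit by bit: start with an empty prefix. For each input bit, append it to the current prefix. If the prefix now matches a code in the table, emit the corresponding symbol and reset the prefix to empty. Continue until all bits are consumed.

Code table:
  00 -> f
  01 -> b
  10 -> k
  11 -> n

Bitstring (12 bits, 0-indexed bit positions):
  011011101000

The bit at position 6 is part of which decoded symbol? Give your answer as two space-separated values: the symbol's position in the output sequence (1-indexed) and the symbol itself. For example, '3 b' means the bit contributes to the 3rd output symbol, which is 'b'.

Answer: 4 k

Derivation:
Bit 0: prefix='0' (no match yet)
Bit 1: prefix='01' -> emit 'b', reset
Bit 2: prefix='1' (no match yet)
Bit 3: prefix='10' -> emit 'k', reset
Bit 4: prefix='1' (no match yet)
Bit 5: prefix='11' -> emit 'n', reset
Bit 6: prefix='1' (no match yet)
Bit 7: prefix='10' -> emit 'k', reset
Bit 8: prefix='1' (no match yet)
Bit 9: prefix='10' -> emit 'k', reset
Bit 10: prefix='0' (no match yet)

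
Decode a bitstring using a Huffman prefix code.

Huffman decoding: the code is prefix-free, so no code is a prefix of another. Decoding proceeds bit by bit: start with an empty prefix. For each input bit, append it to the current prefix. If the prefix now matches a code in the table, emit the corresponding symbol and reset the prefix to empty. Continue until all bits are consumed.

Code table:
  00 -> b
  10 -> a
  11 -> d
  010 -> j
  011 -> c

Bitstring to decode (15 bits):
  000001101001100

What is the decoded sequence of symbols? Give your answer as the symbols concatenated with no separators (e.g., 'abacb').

Bit 0: prefix='0' (no match yet)
Bit 1: prefix='00' -> emit 'b', reset
Bit 2: prefix='0' (no match yet)
Bit 3: prefix='00' -> emit 'b', reset
Bit 4: prefix='0' (no match yet)
Bit 5: prefix='01' (no match yet)
Bit 6: prefix='011' -> emit 'c', reset
Bit 7: prefix='0' (no match yet)
Bit 8: prefix='01' (no match yet)
Bit 9: prefix='010' -> emit 'j', reset
Bit 10: prefix='0' (no match yet)
Bit 11: prefix='01' (no match yet)
Bit 12: prefix='011' -> emit 'c', reset
Bit 13: prefix='0' (no match yet)
Bit 14: prefix='00' -> emit 'b', reset

Answer: bbcjcb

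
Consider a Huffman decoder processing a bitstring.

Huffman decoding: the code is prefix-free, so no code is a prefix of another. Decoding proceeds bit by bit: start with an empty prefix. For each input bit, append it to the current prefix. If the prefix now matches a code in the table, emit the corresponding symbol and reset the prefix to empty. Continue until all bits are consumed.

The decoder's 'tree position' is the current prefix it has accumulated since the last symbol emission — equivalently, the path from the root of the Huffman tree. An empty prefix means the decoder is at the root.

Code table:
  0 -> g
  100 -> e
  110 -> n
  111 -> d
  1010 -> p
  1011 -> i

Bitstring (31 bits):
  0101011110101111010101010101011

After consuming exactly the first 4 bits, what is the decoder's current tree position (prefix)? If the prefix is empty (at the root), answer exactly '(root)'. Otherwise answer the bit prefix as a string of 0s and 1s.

Bit 0: prefix='0' -> emit 'g', reset
Bit 1: prefix='1' (no match yet)
Bit 2: prefix='10' (no match yet)
Bit 3: prefix='101' (no match yet)

Answer: 101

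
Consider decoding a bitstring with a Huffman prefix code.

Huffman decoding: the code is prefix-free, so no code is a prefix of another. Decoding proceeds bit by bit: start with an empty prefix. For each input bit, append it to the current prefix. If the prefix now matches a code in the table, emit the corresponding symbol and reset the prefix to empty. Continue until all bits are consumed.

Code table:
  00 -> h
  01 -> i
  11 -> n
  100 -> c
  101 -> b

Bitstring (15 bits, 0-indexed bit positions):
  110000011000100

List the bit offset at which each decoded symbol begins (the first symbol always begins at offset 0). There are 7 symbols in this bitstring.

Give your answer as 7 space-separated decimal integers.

Answer: 0 2 4 6 8 11 13

Derivation:
Bit 0: prefix='1' (no match yet)
Bit 1: prefix='11' -> emit 'n', reset
Bit 2: prefix='0' (no match yet)
Bit 3: prefix='00' -> emit 'h', reset
Bit 4: prefix='0' (no match yet)
Bit 5: prefix='00' -> emit 'h', reset
Bit 6: prefix='0' (no match yet)
Bit 7: prefix='01' -> emit 'i', reset
Bit 8: prefix='1' (no match yet)
Bit 9: prefix='10' (no match yet)
Bit 10: prefix='100' -> emit 'c', reset
Bit 11: prefix='0' (no match yet)
Bit 12: prefix='01' -> emit 'i', reset
Bit 13: prefix='0' (no match yet)
Bit 14: prefix='00' -> emit 'h', reset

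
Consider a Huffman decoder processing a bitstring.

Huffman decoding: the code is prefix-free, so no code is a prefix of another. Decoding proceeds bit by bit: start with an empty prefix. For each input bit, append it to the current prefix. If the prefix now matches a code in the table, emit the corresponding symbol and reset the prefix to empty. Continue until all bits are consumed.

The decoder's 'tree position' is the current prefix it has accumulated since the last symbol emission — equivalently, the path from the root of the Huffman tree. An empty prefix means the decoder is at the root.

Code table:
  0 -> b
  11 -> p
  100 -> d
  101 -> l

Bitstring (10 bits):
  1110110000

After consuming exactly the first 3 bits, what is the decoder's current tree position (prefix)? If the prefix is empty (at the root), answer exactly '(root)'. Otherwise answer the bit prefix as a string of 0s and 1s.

Bit 0: prefix='1' (no match yet)
Bit 1: prefix='11' -> emit 'p', reset
Bit 2: prefix='1' (no match yet)

Answer: 1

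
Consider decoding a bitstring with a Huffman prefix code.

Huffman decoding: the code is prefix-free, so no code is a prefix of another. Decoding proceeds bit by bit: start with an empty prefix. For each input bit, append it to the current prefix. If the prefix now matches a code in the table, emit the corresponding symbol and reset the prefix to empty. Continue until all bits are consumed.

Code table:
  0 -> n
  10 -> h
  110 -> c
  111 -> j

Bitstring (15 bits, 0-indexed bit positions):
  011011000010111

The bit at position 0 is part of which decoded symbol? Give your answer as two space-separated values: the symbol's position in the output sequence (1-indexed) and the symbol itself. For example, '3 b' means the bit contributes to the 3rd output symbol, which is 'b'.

Answer: 1 n

Derivation:
Bit 0: prefix='0' -> emit 'n', reset
Bit 1: prefix='1' (no match yet)
Bit 2: prefix='11' (no match yet)
Bit 3: prefix='110' -> emit 'c', reset
Bit 4: prefix='1' (no match yet)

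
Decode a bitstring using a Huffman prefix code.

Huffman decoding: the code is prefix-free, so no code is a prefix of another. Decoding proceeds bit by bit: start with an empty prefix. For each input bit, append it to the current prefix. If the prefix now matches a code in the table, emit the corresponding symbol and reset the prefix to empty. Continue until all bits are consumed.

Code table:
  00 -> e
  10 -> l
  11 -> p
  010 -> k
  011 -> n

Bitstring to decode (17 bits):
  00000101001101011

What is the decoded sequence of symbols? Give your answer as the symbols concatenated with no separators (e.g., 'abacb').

Bit 0: prefix='0' (no match yet)
Bit 1: prefix='00' -> emit 'e', reset
Bit 2: prefix='0' (no match yet)
Bit 3: prefix='00' -> emit 'e', reset
Bit 4: prefix='0' (no match yet)
Bit 5: prefix='01' (no match yet)
Bit 6: prefix='010' -> emit 'k', reset
Bit 7: prefix='1' (no match yet)
Bit 8: prefix='10' -> emit 'l', reset
Bit 9: prefix='0' (no match yet)
Bit 10: prefix='01' (no match yet)
Bit 11: prefix='011' -> emit 'n', reset
Bit 12: prefix='0' (no match yet)
Bit 13: prefix='01' (no match yet)
Bit 14: prefix='010' -> emit 'k', reset
Bit 15: prefix='1' (no match yet)
Bit 16: prefix='11' -> emit 'p', reset

Answer: eeklnkp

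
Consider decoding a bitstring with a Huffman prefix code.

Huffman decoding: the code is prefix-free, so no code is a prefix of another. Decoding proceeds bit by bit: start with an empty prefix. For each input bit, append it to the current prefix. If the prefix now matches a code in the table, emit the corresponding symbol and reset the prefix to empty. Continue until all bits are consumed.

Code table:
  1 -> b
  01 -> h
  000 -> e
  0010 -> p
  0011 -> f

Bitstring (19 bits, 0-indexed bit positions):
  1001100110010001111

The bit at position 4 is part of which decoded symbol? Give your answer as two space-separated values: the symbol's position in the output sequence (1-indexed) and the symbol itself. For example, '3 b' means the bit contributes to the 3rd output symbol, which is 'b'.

Answer: 2 f

Derivation:
Bit 0: prefix='1' -> emit 'b', reset
Bit 1: prefix='0' (no match yet)
Bit 2: prefix='00' (no match yet)
Bit 3: prefix='001' (no match yet)
Bit 4: prefix='0011' -> emit 'f', reset
Bit 5: prefix='0' (no match yet)
Bit 6: prefix='00' (no match yet)
Bit 7: prefix='001' (no match yet)
Bit 8: prefix='0011' -> emit 'f', reset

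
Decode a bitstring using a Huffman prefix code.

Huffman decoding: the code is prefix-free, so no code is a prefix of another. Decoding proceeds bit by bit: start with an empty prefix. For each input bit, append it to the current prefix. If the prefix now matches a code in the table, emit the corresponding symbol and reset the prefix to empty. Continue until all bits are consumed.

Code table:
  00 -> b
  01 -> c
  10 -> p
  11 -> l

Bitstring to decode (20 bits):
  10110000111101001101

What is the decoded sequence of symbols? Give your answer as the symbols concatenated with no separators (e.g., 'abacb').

Bit 0: prefix='1' (no match yet)
Bit 1: prefix='10' -> emit 'p', reset
Bit 2: prefix='1' (no match yet)
Bit 3: prefix='11' -> emit 'l', reset
Bit 4: prefix='0' (no match yet)
Bit 5: prefix='00' -> emit 'b', reset
Bit 6: prefix='0' (no match yet)
Bit 7: prefix='00' -> emit 'b', reset
Bit 8: prefix='1' (no match yet)
Bit 9: prefix='11' -> emit 'l', reset
Bit 10: prefix='1' (no match yet)
Bit 11: prefix='11' -> emit 'l', reset
Bit 12: prefix='0' (no match yet)
Bit 13: prefix='01' -> emit 'c', reset
Bit 14: prefix='0' (no match yet)
Bit 15: prefix='00' -> emit 'b', reset
Bit 16: prefix='1' (no match yet)
Bit 17: prefix='11' -> emit 'l', reset
Bit 18: prefix='0' (no match yet)
Bit 19: prefix='01' -> emit 'c', reset

Answer: plbbllcblc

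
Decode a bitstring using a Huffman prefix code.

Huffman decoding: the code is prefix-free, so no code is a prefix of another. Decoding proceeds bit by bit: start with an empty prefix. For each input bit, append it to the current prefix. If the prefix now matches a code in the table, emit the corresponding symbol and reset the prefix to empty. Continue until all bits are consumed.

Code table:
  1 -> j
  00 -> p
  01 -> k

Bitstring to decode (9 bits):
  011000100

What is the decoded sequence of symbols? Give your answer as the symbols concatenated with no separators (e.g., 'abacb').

Bit 0: prefix='0' (no match yet)
Bit 1: prefix='01' -> emit 'k', reset
Bit 2: prefix='1' -> emit 'j', reset
Bit 3: prefix='0' (no match yet)
Bit 4: prefix='00' -> emit 'p', reset
Bit 5: prefix='0' (no match yet)
Bit 6: prefix='01' -> emit 'k', reset
Bit 7: prefix='0' (no match yet)
Bit 8: prefix='00' -> emit 'p', reset

Answer: kjpkp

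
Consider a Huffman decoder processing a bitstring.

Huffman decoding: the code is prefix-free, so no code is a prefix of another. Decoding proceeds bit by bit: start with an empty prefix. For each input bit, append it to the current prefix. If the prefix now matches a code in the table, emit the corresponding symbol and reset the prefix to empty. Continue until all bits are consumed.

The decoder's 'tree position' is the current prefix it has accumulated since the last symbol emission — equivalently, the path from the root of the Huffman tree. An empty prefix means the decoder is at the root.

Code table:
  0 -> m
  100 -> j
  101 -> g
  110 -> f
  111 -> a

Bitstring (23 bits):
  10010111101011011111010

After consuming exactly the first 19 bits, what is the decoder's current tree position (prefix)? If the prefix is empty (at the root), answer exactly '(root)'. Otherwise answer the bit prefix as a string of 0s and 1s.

Bit 0: prefix='1' (no match yet)
Bit 1: prefix='10' (no match yet)
Bit 2: prefix='100' -> emit 'j', reset
Bit 3: prefix='1' (no match yet)
Bit 4: prefix='10' (no match yet)
Bit 5: prefix='101' -> emit 'g', reset
Bit 6: prefix='1' (no match yet)
Bit 7: prefix='11' (no match yet)
Bit 8: prefix='111' -> emit 'a', reset
Bit 9: prefix='0' -> emit 'm', reset
Bit 10: prefix='1' (no match yet)
Bit 11: prefix='10' (no match yet)
Bit 12: prefix='101' -> emit 'g', reset
Bit 13: prefix='1' (no match yet)
Bit 14: prefix='10' (no match yet)
Bit 15: prefix='101' -> emit 'g', reset
Bit 16: prefix='1' (no match yet)
Bit 17: prefix='11' (no match yet)
Bit 18: prefix='111' -> emit 'a', reset

Answer: (root)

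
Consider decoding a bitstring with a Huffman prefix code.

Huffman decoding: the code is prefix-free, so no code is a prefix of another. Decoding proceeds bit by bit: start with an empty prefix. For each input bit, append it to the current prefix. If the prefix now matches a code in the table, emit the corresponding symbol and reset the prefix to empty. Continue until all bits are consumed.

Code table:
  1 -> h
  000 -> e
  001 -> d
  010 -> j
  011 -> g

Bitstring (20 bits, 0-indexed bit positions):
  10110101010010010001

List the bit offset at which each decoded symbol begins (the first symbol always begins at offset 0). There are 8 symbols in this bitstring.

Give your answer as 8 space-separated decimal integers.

Bit 0: prefix='1' -> emit 'h', reset
Bit 1: prefix='0' (no match yet)
Bit 2: prefix='01' (no match yet)
Bit 3: prefix='011' -> emit 'g', reset
Bit 4: prefix='0' (no match yet)
Bit 5: prefix='01' (no match yet)
Bit 6: prefix='010' -> emit 'j', reset
Bit 7: prefix='1' -> emit 'h', reset
Bit 8: prefix='0' (no match yet)
Bit 9: prefix='01' (no match yet)
Bit 10: prefix='010' -> emit 'j', reset
Bit 11: prefix='0' (no match yet)
Bit 12: prefix='01' (no match yet)
Bit 13: prefix='010' -> emit 'j', reset
Bit 14: prefix='0' (no match yet)
Bit 15: prefix='01' (no match yet)
Bit 16: prefix='010' -> emit 'j', reset
Bit 17: prefix='0' (no match yet)
Bit 18: prefix='00' (no match yet)
Bit 19: prefix='001' -> emit 'd', reset

Answer: 0 1 4 7 8 11 14 17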